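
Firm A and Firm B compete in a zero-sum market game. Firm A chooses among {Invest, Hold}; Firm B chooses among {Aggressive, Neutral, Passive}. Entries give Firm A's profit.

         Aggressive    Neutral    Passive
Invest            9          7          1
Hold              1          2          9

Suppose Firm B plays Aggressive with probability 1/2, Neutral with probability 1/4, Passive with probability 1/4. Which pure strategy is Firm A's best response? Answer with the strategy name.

Invest

Expected payoff of Invest: (1/2)·9 + (1/4)·7 + (1/4)·1 = 13/2.
Expected payoff of Hold: (1/2)·1 + (1/4)·2 + (1/4)·9 = 13/4.
The largest is 13/2, so Firm A's best response is Invest.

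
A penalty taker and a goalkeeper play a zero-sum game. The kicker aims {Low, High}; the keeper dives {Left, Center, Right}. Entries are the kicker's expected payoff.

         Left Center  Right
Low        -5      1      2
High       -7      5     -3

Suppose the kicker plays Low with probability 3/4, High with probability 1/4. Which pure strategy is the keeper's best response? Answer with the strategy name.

Left

If the keeper plays Left, the kicker's expected payoff is (3/4)·(-5) + (1/4)·(-7) = -11/2.
If the keeper plays Center, the kicker's expected payoff is (3/4)·1 + (1/4)·5 = 2.
If the keeper plays Right, the kicker's expected payoff is (3/4)·2 + (1/4)·(-3) = 3/4.
The keeper minimizes the kicker's payoff; the smallest is -11/2, so the best response is Left.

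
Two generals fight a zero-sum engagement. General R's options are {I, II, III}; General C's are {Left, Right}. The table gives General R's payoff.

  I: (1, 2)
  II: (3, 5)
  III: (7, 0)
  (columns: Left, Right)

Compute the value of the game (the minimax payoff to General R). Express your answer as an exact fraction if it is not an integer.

35/9

Row minima: I → 1, II → 3, III → 0; maximin = 3.
Column maxima: Left → 7, Right → 5; minimax = 5.
3 ≠ 5, so there is no saddle point; optimal play is mixed.
I is strictly dominated by II, so General R never plays it.
On the remaining 2×2 (II, III vs Left, Right):
Let General R play II with probability p. Expected payoff against Left: 3p + 7(1−p) = −4p + 7; against Right: 5p + 0(1−p) = 5p.
Setting these equal: −4p + 7 = 5p ⇒ −9p = -7 ⇒ p = 7/9, and the value is (-4)·(7/9) + 7 = 35/9.
For General C: with q = P(Left), equating II's and III's payoffs gives −2q + 5 = 7q ⇒ q = 5/9.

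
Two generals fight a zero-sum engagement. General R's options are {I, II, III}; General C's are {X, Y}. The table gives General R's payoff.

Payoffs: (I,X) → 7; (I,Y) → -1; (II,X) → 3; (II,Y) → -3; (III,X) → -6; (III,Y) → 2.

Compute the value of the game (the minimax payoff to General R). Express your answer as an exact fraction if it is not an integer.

1/2

Row minima: I → -1, II → -3, III → -6; maximin = -1.
Column maxima: X → 7, Y → 2; minimax = 2.
-1 ≠ 2, so there is no saddle point; optimal play is mixed.
II is strictly dominated by I, so General R never plays it.
On the remaining 2×2 (I, III vs X, Y):
Let General R play I with probability p. Expected payoff against X: 7p + (-6)(1−p) = 13p − 6; against Y: (-1)p + 2(1−p) = −3p + 2.
Setting these equal: 13p − 6 = −3p + 2 ⇒ 16p = 8 ⇒ p = 1/2, and the value is (13)·(1/2) − 6 = 1/2.
For General C: with q = P(X), equating I's and III's payoffs gives 8q − 1 = −8q + 2 ⇒ q = 3/16.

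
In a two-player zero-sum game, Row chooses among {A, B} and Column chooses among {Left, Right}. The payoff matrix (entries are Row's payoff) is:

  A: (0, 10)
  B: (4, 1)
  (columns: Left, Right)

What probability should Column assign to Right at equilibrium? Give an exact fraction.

4/13

Row minima: A → 0, B → 1; maximin = 1.
Column maxima: Left → 4, Right → 10; minimax = 4.
1 ≠ 4, so there is no saddle point; optimal play is mixed.
Let Row play A with probability p. Expected payoff against Left: 0p + 4(1−p) = −4p + 4; against Right: 10p + 1(1−p) = 9p + 1.
Setting these equal: −4p + 4 = 9p + 1 ⇒ −13p = -3 ⇒ p = 3/13, and the value is (-4)·(3/13) + 4 = 40/13.
For Column: with q = P(Left), equating A's and B's payoffs gives −10q + 10 = 3q + 1 ⇒ q = 9/13.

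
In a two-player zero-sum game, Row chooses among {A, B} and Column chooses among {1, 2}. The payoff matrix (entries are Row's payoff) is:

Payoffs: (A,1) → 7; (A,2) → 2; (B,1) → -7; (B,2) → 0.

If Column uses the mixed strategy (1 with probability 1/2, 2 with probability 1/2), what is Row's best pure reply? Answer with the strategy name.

Expected payoff of A: (1/2)·7 + (1/2)·2 = 9/2.
Expected payoff of B: (1/2)·(-7) + (1/2)·0 = -7/2.
The largest is 9/2, so Row's best response is A.

A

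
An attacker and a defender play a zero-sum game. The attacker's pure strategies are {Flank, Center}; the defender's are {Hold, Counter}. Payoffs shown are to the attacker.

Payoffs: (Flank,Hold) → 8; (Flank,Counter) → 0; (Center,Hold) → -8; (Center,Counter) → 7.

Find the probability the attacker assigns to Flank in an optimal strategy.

Row minima: Flank → 0, Center → -8; maximin = 0.
Column maxima: Hold → 8, Counter → 7; minimax = 7.
0 ≠ 7, so there is no saddle point; optimal play is mixed.
Let the attacker play Flank with probability p. Expected payoff against Hold: 8p + (-8)(1−p) = 16p − 8; against Counter: 0p + 7(1−p) = −7p + 7.
Setting these equal: 16p − 8 = −7p + 7 ⇒ 23p = 15 ⇒ p = 15/23, and the value is (16)·(15/23) − 8 = 56/23.
For the defender: with q = P(Hold), equating Flank's and Center's payoffs gives 8q = −15q + 7 ⇒ q = 7/23.

15/23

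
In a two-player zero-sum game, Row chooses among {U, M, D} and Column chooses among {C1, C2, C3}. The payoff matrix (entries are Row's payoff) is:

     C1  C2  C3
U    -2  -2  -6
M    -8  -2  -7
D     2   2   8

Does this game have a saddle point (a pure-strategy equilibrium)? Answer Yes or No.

Yes

Row minima: U → -6, M → -8, D → 2; maximin = 2.
Column maxima: C1 → 2, C2 → 2, C3 → 8; minimax = 2.
maximin = minimax = 2, so a saddle point exists.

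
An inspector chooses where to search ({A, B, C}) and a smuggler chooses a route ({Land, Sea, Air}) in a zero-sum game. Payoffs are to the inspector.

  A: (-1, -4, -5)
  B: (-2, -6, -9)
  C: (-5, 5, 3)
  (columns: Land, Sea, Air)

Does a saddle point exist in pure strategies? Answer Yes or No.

No

Row minima: A → -5, B → -9, C → -5; maximin = -5.
Column maxima: Land → -1, Sea → 5, Air → 3; minimax = -1.
-5 ≠ -1, so no pure-strategy equilibrium exists.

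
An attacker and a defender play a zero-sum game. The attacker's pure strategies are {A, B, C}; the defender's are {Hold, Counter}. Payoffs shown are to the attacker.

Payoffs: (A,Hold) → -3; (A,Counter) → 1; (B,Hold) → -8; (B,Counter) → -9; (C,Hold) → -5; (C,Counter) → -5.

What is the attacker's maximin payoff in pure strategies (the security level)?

-3

Row minima: A → -3, B → -9, C → -5.
The best of these is -3.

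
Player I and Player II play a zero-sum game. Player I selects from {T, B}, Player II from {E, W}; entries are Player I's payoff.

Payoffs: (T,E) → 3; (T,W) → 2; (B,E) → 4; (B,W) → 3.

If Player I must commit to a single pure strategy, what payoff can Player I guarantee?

Row minima: T → 2, B → 3.
The best of these is 3.

3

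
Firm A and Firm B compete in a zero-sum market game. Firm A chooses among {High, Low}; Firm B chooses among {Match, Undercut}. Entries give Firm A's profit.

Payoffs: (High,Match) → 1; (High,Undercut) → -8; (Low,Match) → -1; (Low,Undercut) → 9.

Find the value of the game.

1/19

Row minima: High → -8, Low → -1; maximin = -1.
Column maxima: Match → 1, Undercut → 9; minimax = 1.
-1 ≠ 1, so there is no saddle point; optimal play is mixed.
Let Firm A play High with probability p. Expected payoff against Match: 1p + (-1)(1−p) = 2p − 1; against Undercut: (-8)p + 9(1−p) = −17p + 9.
Setting these equal: 2p − 1 = −17p + 9 ⇒ 19p = 10 ⇒ p = 10/19, and the value is (2)·(10/19) − 1 = 1/19.
For Firm B: with q = P(Match), equating High's and Low's payoffs gives 9q − 8 = −10q + 9 ⇒ q = 17/19.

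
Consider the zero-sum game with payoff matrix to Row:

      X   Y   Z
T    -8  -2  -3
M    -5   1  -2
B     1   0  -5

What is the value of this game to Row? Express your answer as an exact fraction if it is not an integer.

Row minima: T → -8, M → -5, B → -5; maximin = -5.
Column maxima: X → 1, Y → 1, Z → -2; minimax = -2.
-5 ≠ -2, so there is no saddle point; optimal play is mixed.
T is strictly dominated by M, so Row never plays it.
Y is strictly dominated by Z (it gives Row strictly more in every row), so Column never plays it.
On the remaining 2×2 (M, B vs X, Z):
Let Row play M with probability p. Expected payoff against X: (-5)p + 1(1−p) = −6p + 1; against Z: (-2)p + (-5)(1−p) = 3p − 5.
Setting these equal: −6p + 1 = 3p − 5 ⇒ −9p = -6 ⇒ p = 2/3, and the value is (-6)·(2/3) + 1 = -3.
For Column: with q = P(X), equating M's and B's payoffs gives −3q − 2 = 6q − 5 ⇒ q = 1/3.

-3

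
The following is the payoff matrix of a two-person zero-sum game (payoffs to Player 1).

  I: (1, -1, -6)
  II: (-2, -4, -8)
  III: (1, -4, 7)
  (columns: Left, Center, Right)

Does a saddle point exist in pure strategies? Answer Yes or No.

Row minima: I → -6, II → -8, III → -4; maximin = -4.
Column maxima: Left → 1, Center → -1, Right → 7; minimax = -1.
-4 ≠ -1, so no pure-strategy equilibrium exists.

No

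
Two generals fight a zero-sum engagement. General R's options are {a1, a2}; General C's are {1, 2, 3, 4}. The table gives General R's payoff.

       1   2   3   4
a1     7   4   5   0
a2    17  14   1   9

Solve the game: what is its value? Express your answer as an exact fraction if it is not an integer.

Row minima: a1 → 0, a2 → 1; maximin = 1.
Column maxima: 1 → 17, 2 → 14, 3 → 5, 4 → 9; minimax = 5.
1 ≠ 5, so there is no saddle point; optimal play is mixed.
1 is strictly dominated by 2 (it gives General R strictly more in every row), so General C never plays it.
2 is strictly dominated by 4 (it gives General R strictly more in every row), so General C never plays it.
On the remaining 2×2 (a1, a2 vs 3, 4):
Let General R play a1 with probability p. Expected payoff against 3: 5p + 1(1−p) = 4p + 1; against 4: 0p + 9(1−p) = −9p + 9.
Setting these equal: 4p + 1 = −9p + 9 ⇒ 13p = 8 ⇒ p = 8/13, and the value is (4)·(8/13) + 1 = 45/13.
For General C: with q = P(3), equating a1's and a2's payoffs gives 5q = −8q + 9 ⇒ q = 9/13.

45/13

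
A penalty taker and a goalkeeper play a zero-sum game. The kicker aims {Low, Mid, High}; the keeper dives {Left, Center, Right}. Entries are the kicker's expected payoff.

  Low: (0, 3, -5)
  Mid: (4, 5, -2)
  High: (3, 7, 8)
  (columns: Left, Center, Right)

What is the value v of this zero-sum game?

Row minima: Low → -5, Mid → -2, High → 3; maximin = 3.
Column maxima: Left → 4, Center → 7, Right → 8; minimax = 4.
3 ≠ 4, so there is no saddle point; optimal play is mixed.
Low is strictly dominated by Mid, so the kicker never plays it.
Center is strictly dominated by Left (it gives the kicker strictly more in every row), so the keeper never plays it.
On the remaining 2×2 (Mid, High vs Left, Right):
Let the kicker play Mid with probability p. Expected payoff against Left: 4p + 3(1−p) = p + 3; against Right: (-2)p + 8(1−p) = −10p + 8.
Setting these equal: p + 3 = −10p + 8 ⇒ 11p = 5 ⇒ p = 5/11, and the value is (1)·(5/11) + 3 = 38/11.
For the keeper: with q = P(Left), equating Mid's and High's payoffs gives 6q − 2 = −5q + 8 ⇒ q = 10/11.

38/11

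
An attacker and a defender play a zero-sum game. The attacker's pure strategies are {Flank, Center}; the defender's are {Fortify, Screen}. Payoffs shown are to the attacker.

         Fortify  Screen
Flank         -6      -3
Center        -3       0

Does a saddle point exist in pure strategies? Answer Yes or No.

Row minima: Flank → -6, Center → -3; maximin = -3.
Column maxima: Fortify → -3, Screen → 0; minimax = -3.
maximin = minimax = -3, so a saddle point exists.

Yes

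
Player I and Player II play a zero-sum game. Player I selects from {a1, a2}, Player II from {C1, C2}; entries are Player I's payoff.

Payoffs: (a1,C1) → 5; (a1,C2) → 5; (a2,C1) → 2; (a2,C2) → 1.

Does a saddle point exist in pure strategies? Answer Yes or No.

Yes

Row minima: a1 → 5, a2 → 1; maximin = 5.
Column maxima: C1 → 5, C2 → 5; minimax = 5.
maximin = minimax = 5, so a saddle point exists.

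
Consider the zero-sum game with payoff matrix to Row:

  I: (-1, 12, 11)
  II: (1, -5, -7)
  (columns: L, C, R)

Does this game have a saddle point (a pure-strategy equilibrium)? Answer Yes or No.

No

Row minima: I → -1, II → -7; maximin = -1.
Column maxima: L → 1, C → 12, R → 11; minimax = 1.
-1 ≠ 1, so no pure-strategy equilibrium exists.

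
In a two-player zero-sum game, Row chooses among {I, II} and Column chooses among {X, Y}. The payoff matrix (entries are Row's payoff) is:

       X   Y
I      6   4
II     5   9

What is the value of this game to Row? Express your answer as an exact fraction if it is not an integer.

Row minima: I → 4, II → 5; maximin = 5.
Column maxima: X → 6, Y → 9; minimax = 6.
5 ≠ 6, so there is no saddle point; optimal play is mixed.
Let Row play I with probability p. Expected payoff against X: 6p + 5(1−p) = p + 5; against Y: 4p + 9(1−p) = −5p + 9.
Setting these equal: p + 5 = −5p + 9 ⇒ 6p = 4 ⇒ p = 2/3, and the value is (1)·(2/3) + 5 = 17/3.
For Column: with q = P(X), equating I's and II's payoffs gives 2q + 4 = −4q + 9 ⇒ q = 5/6.

17/3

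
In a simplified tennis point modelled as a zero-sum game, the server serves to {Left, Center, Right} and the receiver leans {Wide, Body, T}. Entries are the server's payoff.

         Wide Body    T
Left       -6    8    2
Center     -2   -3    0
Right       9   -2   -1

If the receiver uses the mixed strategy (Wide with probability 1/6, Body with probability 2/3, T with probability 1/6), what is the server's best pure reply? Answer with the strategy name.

Left

Expected payoff of Left: (1/6)·(-6) + (2/3)·8 + (1/6)·2 = 14/3.
Expected payoff of Center: (1/6)·(-2) + (2/3)·(-3) + (1/6)·0 = -7/3.
Expected payoff of Right: (1/6)·9 + (2/3)·(-2) + (1/6)·(-1) = 0.
The largest is 14/3, so the server's best response is Left.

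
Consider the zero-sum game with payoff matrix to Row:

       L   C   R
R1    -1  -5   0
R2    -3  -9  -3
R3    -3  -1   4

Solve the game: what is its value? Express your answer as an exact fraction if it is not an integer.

-7/3

Row minima: R1 → -5, R2 → -9, R3 → -3; maximin = -3.
Column maxima: L → -1, C → -1, R → 4; minimax = -1.
-3 ≠ -1, so there is no saddle point; optimal play is mixed.
R2 is strictly dominated by R1, so Row never plays it.
With R2 eliminated, R is strictly dominated by L (it gives Row strictly more in every remaining row), so Column never plays it.
On the remaining 2×2 (R1, R3 vs L, C):
Let Row play R1 with probability p. Expected payoff against L: (-1)p + (-3)(1−p) = 2p − 3; against C: (-5)p + (-1)(1−p) = −4p − 1.
Setting these equal: 2p − 3 = −4p − 1 ⇒ 6p = 2 ⇒ p = 1/3, and the value is (2)·(1/3) − 3 = -7/3.
For Column: with q = P(L), equating R1's and R3's payoffs gives 4q − 5 = −2q − 1 ⇒ q = 2/3.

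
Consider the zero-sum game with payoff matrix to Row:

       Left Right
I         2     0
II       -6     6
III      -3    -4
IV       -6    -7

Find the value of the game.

Row minima: I → 0, II → -6, III → -4, IV → -7; maximin = 0.
Column maxima: Left → 2, Right → 6; minimax = 2.
0 ≠ 2, so there is no saddle point; optimal play is mixed.
III is strictly dominated by I, so Row never plays it.
IV is strictly dominated by I, so Row never plays it.
On the remaining 2×2 (I, II vs Left, Right):
Let Row play I with probability p. Expected payoff against Left: 2p + (-6)(1−p) = 8p − 6; against Right: 0p + 6(1−p) = −6p + 6.
Setting these equal: 8p − 6 = −6p + 6 ⇒ 14p = 12 ⇒ p = 6/7, and the value is (8)·(6/7) − 6 = 6/7.
For Column: with q = P(Left), equating I's and II's payoffs gives 2q = −12q + 6 ⇒ q = 3/7.

6/7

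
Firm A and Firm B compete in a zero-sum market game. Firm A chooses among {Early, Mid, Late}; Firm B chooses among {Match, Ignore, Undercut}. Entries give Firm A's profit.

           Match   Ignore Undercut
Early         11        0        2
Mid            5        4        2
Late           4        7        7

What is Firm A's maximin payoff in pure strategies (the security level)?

Row minima: Early → 0, Mid → 2, Late → 4.
The best of these is 4.

4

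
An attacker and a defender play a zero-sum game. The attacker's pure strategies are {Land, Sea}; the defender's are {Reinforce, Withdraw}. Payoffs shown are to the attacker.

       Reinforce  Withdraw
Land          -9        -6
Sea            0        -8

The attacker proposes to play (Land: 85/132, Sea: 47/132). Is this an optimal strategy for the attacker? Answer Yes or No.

No

Against Reinforce this mix gives (85/132)·(-9) + (47/132)·0 = -255/44.
Against Withdraw this mix gives (85/132)·(-6) + (47/132)·(-8) = -443/66.
The defender will play Withdraw, holding the attacker to -443/66. Shifting weight toward the row that does better against Withdraw would raise this floor (the equalizing mix achieves -72/11 against both Withdraw and Reinforce), so the proposed strategy is not optimal.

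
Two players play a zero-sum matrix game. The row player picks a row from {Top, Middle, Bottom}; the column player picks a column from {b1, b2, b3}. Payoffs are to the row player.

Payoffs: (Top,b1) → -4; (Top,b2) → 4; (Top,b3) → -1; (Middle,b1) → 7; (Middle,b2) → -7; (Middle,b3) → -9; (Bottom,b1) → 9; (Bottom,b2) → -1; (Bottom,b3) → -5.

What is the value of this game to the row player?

-29/17

Row minima: Top → -4, Middle → -9, Bottom → -5; maximin = -4.
Column maxima: b1 → 9, b2 → 4, b3 → -1; minimax = -1.
-4 ≠ -1, so there is no saddle point; optimal play is mixed.
Middle is strictly dominated by Bottom, so the row player never plays it.
b2 is strictly dominated by b3 (it gives the row player strictly more in every row), so the column player never plays it.
On the remaining 2×2 (Top, Bottom vs b1, b3):
Let the row player play Top with probability p. Expected payoff against b1: (-4)p + 9(1−p) = −13p + 9; against b3: (-1)p + (-5)(1−p) = 4p − 5.
Setting these equal: −13p + 9 = 4p − 5 ⇒ −17p = -14 ⇒ p = 14/17, and the value is (-13)·(14/17) + 9 = -29/17.
For the column player: with q = P(b1), equating Top's and Bottom's payoffs gives −3q − 1 = 14q − 5 ⇒ q = 4/17.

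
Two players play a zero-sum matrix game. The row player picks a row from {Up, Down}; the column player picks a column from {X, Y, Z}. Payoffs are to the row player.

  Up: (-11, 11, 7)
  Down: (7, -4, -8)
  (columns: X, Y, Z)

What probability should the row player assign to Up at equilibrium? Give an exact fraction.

Row minima: Up → -11, Down → -8; maximin = -8.
Column maxima: X → 7, Y → 11, Z → 7; minimax = 7.
-8 ≠ 7, so there is no saddle point; optimal play is mixed.
Y is strictly dominated by Z (it gives the row player strictly more in every row), so the column player never plays it.
On the remaining 2×2 (Up, Down vs X, Z):
Let the row player play Up with probability p. Expected payoff against X: (-11)p + 7(1−p) = −18p + 7; against Z: 7p + (-8)(1−p) = 15p − 8.
Setting these equal: −18p + 7 = 15p − 8 ⇒ −33p = -15 ⇒ p = 5/11, and the value is (-18)·(5/11) + 7 = -13/11.
For the column player: with q = P(X), equating Up's and Down's payoffs gives −18q + 7 = 15q − 8 ⇒ q = 5/11.

5/11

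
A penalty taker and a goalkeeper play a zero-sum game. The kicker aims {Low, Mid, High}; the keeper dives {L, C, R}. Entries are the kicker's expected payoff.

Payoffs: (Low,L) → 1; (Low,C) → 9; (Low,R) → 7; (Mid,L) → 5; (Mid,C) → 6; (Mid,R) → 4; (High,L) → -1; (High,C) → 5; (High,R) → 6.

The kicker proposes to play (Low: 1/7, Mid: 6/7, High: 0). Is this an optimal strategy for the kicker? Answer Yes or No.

Yes

Against L this mix gives (1/7)·1 + (6/7)·5 = 31/7.
Against C this mix gives (1/7)·9 + (6/7)·6 = 45/7.
Against R this mix gives (1/7)·7 + (6/7)·4 = 31/7.
All of the keeper's active replies (L, R) yield 31/7, and no column does worse for the kicker. The mix makes the keeper indifferent and guarantees 31/7, so it is optimal.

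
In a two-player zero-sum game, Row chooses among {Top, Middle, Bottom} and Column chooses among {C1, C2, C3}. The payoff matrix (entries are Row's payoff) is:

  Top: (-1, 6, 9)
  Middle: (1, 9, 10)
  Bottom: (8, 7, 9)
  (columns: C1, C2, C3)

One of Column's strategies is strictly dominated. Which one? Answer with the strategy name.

C1 holds Row's payoff strictly below C3 in every row: -1 < 9, 1 < 10, 8 < 9.
So C3 is strictly dominated for Column.

C3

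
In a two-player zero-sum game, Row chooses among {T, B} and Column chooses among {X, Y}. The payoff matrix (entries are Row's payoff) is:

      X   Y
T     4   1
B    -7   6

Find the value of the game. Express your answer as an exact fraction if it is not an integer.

31/16

Row minima: T → 1, B → -7; maximin = 1.
Column maxima: X → 4, Y → 6; minimax = 4.
1 ≠ 4, so there is no saddle point; optimal play is mixed.
Let Row play T with probability p. Expected payoff against X: 4p + (-7)(1−p) = 11p − 7; against Y: 1p + 6(1−p) = −5p + 6.
Setting these equal: 11p − 7 = −5p + 6 ⇒ 16p = 13 ⇒ p = 13/16, and the value is (11)·(13/16) − 7 = 31/16.
For Column: with q = P(X), equating T's and B's payoffs gives 3q + 1 = −13q + 6 ⇒ q = 5/16.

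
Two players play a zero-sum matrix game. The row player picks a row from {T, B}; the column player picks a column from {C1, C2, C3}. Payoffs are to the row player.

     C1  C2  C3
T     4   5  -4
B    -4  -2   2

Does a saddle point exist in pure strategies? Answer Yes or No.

No

Row minima: T → -4, B → -4; maximin = -4.
Column maxima: C1 → 4, C2 → 5, C3 → 2; minimax = 2.
-4 ≠ 2, so no pure-strategy equilibrium exists.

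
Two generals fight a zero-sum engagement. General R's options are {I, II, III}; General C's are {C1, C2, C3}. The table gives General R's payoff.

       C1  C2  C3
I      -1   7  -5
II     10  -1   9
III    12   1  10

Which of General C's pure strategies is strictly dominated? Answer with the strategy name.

C1

C3 holds General R's payoff strictly below C1 in every row: -5 < -1, 9 < 10, 10 < 12.
So C1 is strictly dominated for General C.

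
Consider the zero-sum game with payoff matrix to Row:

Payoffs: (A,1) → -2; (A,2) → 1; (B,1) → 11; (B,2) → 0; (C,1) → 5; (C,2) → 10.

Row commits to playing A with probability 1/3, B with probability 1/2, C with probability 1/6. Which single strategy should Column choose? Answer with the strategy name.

If Column plays 1, Row's expected payoff is (1/3)·(-2) + (1/2)·11 + (1/6)·5 = 17/3.
If Column plays 2, Row's expected payoff is (1/3)·1 + (1/2)·0 + (1/6)·10 = 2.
Column minimizes Row's payoff; the smallest is 2, so the best response is 2.

2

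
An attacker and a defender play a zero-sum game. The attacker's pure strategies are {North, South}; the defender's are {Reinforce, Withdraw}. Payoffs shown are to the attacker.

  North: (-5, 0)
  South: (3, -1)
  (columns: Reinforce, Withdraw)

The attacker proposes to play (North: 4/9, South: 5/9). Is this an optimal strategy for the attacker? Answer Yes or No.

Yes

Against Reinforce this mix gives (4/9)·(-5) + (5/9)·3 = -5/9.
Against Withdraw this mix gives (4/9)·0 + (5/9)·(-1) = -5/9.
All of the defender's active replies (Reinforce, Withdraw) yield -5/9, and no column does worse for the attacker. The mix makes the defender indifferent and guarantees -5/9, so it is optimal.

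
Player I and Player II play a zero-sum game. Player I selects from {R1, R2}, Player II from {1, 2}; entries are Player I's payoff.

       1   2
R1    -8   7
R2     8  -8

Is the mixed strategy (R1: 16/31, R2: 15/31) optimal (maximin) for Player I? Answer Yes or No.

Against 1 this mix gives (16/31)·(-8) + (15/31)·8 = -8/31.
Against 2 this mix gives (16/31)·7 + (15/31)·(-8) = -8/31.
All of Player II's active replies (1, 2) yield -8/31, and no column does worse for Player I. The mix makes Player II indifferent and guarantees -8/31, so it is optimal.

Yes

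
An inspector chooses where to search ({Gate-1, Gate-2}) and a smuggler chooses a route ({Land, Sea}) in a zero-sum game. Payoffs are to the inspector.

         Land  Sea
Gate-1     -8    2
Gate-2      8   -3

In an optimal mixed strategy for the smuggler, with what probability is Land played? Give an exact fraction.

Row minima: Gate-1 → -8, Gate-2 → -3; maximin = -3.
Column maxima: Land → 8, Sea → 2; minimax = 2.
-3 ≠ 2, so there is no saddle point; optimal play is mixed.
Let the inspector play Gate-1 with probability p. Expected payoff against Land: (-8)p + 8(1−p) = −16p + 8; against Sea: 2p + (-3)(1−p) = 5p − 3.
Setting these equal: −16p + 8 = 5p − 3 ⇒ −21p = -11 ⇒ p = 11/21, and the value is (-16)·(11/21) + 8 = -8/21.
For the smuggler: with q = P(Land), equating Gate-1's and Gate-2's payoffs gives −10q + 2 = 11q − 3 ⇒ q = 5/21.

5/21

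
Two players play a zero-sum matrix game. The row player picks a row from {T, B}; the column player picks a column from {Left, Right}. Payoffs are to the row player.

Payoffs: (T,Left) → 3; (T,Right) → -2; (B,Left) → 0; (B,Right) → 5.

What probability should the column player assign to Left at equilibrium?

Row minima: T → -2, B → 0; maximin = 0.
Column maxima: Left → 3, Right → 5; minimax = 3.
0 ≠ 3, so there is no saddle point; optimal play is mixed.
Let the row player play T with probability p. Expected payoff against Left: 3p + 0(1−p) = 3p; against Right: (-2)p + 5(1−p) = −7p + 5.
Setting these equal: 3p = −7p + 5 ⇒ 10p = 5 ⇒ p = 1/2, and the value is (3)·(1/2) = 3/2.
For the column player: with q = P(Left), equating T's and B's payoffs gives 5q − 2 = −5q + 5 ⇒ q = 7/10.

7/10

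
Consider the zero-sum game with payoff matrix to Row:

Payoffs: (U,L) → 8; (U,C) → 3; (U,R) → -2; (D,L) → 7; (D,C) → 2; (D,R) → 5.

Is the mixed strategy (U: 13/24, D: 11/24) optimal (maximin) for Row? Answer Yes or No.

No

Against L this mix gives (13/24)·8 + (11/24)·7 = 181/24.
Against C this mix gives (13/24)·3 + (11/24)·2 = 61/24.
Against R this mix gives (13/24)·(-2) + (11/24)·5 = 29/24.
Column will play R, holding Row to 29/24. Shifting weight toward the row that does better against R would raise this floor (the equalizing mix achieves 19/8 against both R and C), so the proposed strategy is not optimal.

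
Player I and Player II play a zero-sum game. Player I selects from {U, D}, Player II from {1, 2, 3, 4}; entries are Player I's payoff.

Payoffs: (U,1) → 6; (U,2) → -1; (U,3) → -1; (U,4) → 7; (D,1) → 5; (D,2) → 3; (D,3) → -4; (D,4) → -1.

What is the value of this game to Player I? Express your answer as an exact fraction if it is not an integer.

Row minima: U → -1, D → -4; maximin = -1.
Column maxima: 1 → 6, 2 → 3, 3 → -1, 4 → 7; minimax = -1.
Since maximin = minimax = -1, there is a saddle point and the value is -1.

-1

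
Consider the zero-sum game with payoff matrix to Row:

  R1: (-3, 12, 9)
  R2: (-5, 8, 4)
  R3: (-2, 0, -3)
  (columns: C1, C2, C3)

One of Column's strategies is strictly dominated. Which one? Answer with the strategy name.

C2

C1 holds Row's payoff strictly below C2 in every row: -3 < 12, -5 < 8, -2 < 0.
So C2 is strictly dominated for Column.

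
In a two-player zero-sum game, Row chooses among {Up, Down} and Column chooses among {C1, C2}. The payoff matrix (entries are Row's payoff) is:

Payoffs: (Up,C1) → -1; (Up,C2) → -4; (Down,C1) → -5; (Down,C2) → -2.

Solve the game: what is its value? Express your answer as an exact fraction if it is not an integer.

-3

Row minima: Up → -4, Down → -5; maximin = -4.
Column maxima: C1 → -1, C2 → -2; minimax = -2.
-4 ≠ -2, so there is no saddle point; optimal play is mixed.
Let Row play Up with probability p. Expected payoff against C1: (-1)p + (-5)(1−p) = 4p − 5; against C2: (-4)p + (-2)(1−p) = −2p − 2.
Setting these equal: 4p − 5 = −2p − 2 ⇒ 6p = 3 ⇒ p = 1/2, and the value is (4)·(1/2) − 5 = -3.
For Column: with q = P(C1), equating Up's and Down's payoffs gives 3q − 4 = −3q − 2 ⇒ q = 1/3.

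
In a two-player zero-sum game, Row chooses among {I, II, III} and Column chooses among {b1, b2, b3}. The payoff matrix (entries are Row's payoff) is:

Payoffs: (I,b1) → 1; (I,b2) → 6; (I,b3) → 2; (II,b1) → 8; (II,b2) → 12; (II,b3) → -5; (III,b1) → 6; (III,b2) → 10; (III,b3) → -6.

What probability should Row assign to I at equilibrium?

Row minima: I → 1, II → -5, III → -6; maximin = 1.
Column maxima: b1 → 8, b2 → 12, b3 → 2; minimax = 2.
1 ≠ 2, so there is no saddle point; optimal play is mixed.
III is strictly dominated by II, so Row never plays it.
b2 is strictly dominated by b1 (it gives Row strictly more in every row), so Column never plays it.
On the remaining 2×2 (I, II vs b1, b3):
Let Row play I with probability p. Expected payoff against b1: 1p + 8(1−p) = −7p + 8; against b3: 2p + (-5)(1−p) = 7p − 5.
Setting these equal: −7p + 8 = 7p − 5 ⇒ −14p = -13 ⇒ p = 13/14, and the value is (-7)·(13/14) + 8 = 3/2.
For Column: with q = P(b1), equating I's and II's payoffs gives −q + 2 = 13q − 5 ⇒ q = 1/2.

13/14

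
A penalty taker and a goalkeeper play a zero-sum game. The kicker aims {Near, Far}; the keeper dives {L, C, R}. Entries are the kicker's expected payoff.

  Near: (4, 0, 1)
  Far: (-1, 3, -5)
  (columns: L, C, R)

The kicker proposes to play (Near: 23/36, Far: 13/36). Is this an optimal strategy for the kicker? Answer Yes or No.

No

Against L this mix gives (23/36)·4 + (13/36)·(-1) = 79/36.
Against C this mix gives (23/36)·0 + (13/36)·3 = 13/12.
Against R this mix gives (23/36)·1 + (13/36)·(-5) = -7/6.
The keeper will play R, holding the kicker to -7/6. Shifting weight toward the row that does better against R would raise this floor (the equalizing mix achieves 1/3 against both R and C), so the proposed strategy is not optimal.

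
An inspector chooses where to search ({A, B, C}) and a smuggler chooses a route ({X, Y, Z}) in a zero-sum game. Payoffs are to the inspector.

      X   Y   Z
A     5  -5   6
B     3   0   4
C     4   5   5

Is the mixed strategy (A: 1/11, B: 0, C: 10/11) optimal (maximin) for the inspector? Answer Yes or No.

Against X this mix gives (1/11)·5 + (10/11)·4 = 45/11.
Against Y this mix gives (1/11)·(-5) + (10/11)·5 = 45/11.
Against Z this mix gives (1/11)·6 + (10/11)·5 = 56/11.
All of the smuggler's active replies (X, Y) yield 45/11, and no column does worse for the inspector. The mix makes the smuggler indifferent and guarantees 45/11, so it is optimal.

Yes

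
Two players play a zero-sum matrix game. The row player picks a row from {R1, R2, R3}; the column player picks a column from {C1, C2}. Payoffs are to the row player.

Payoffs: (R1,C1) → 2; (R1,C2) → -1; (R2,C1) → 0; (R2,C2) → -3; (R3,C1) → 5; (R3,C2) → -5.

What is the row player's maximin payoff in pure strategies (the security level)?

Row minima: R1 → -1, R2 → -3, R3 → -5.
The best of these is -1.

-1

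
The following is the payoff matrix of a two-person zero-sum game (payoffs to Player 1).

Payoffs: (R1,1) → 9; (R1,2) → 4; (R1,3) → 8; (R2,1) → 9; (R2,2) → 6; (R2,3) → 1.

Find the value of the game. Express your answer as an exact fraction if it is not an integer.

Row minima: R1 → 4, R2 → 1; maximin = 4.
Column maxima: 1 → 9, 2 → 6, 3 → 8; minimax = 6.
4 ≠ 6, so there is no saddle point; optimal play is mixed.
1 is strictly dominated by 2 (it gives Player 1 strictly more in every row), so Player 2 never plays it.
On the remaining 2×2 (R1, R2 vs 2, 3):
Let Player 1 play R1 with probability p. Expected payoff against 2: 4p + 6(1−p) = −2p + 6; against 3: 8p + 1(1−p) = 7p + 1.
Setting these equal: −2p + 6 = 7p + 1 ⇒ −9p = -5 ⇒ p = 5/9, and the value is (-2)·(5/9) + 6 = 44/9.
For Player 2: with q = P(2), equating R1's and R2's payoffs gives −4q + 8 = 5q + 1 ⇒ q = 7/9.

44/9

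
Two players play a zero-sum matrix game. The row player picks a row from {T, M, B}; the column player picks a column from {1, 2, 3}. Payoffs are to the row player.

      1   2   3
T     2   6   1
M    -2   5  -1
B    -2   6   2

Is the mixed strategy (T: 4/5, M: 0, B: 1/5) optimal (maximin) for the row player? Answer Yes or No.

Yes

Against 1 this mix gives (4/5)·2 + (1/5)·(-2) = 6/5.
Against 2 this mix gives (4/5)·6 + (1/5)·6 = 6.
Against 3 this mix gives (4/5)·1 + (1/5)·2 = 6/5.
All of the column player's active replies (1, 3) yield 6/5, and no column does worse for the row player. The mix makes the column player indifferent and guarantees 6/5, so it is optimal.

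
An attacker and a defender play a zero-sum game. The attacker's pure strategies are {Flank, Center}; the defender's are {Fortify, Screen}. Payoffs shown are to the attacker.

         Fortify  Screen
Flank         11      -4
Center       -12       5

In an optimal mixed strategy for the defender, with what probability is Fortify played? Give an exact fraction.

Row minima: Flank → -4, Center → -12; maximin = -4.
Column maxima: Fortify → 11, Screen → 5; minimax = 5.
-4 ≠ 5, so there is no saddle point; optimal play is mixed.
Let the attacker play Flank with probability p. Expected payoff against Fortify: 11p + (-12)(1−p) = 23p − 12; against Screen: (-4)p + 5(1−p) = −9p + 5.
Setting these equal: 23p − 12 = −9p + 5 ⇒ 32p = 17 ⇒ p = 17/32, and the value is (23)·(17/32) − 12 = 7/32.
For the defender: with q = P(Fortify), equating Flank's and Center's payoffs gives 15q − 4 = −17q + 5 ⇒ q = 9/32.

9/32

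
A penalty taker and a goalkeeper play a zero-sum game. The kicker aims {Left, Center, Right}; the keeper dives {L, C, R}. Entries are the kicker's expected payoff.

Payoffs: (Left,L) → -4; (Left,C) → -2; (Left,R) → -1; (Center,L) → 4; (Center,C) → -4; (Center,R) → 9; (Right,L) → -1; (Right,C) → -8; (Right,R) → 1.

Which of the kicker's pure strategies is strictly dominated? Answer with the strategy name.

Center gives a strictly higher payoff than Right against every column: 4 > -1, -4 > -8, 9 > 1.
So Right is strictly dominated and the kicker never plays it.

Right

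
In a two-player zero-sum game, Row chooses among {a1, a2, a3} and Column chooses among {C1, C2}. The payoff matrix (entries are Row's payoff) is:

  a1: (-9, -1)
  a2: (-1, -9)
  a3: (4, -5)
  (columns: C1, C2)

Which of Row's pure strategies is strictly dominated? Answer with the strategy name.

a3 gives a strictly higher payoff than a2 against every column: 4 > -1, -5 > -9.
So a2 is strictly dominated and Row never plays it.

a2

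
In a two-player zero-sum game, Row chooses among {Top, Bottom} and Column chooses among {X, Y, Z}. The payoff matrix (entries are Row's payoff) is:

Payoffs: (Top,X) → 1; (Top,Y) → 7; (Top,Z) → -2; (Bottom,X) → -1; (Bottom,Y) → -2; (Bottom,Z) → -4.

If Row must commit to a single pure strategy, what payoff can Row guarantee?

Row minima: Top → -2, Bottom → -4.
The best of these is -2.

-2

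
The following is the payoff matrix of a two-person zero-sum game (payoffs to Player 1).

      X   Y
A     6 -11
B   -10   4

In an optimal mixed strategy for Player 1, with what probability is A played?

14/31

Row minima: A → -11, B → -10; maximin = -10.
Column maxima: X → 6, Y → 4; minimax = 4.
-10 ≠ 4, so there is no saddle point; optimal play is mixed.
Let Player 1 play A with probability p. Expected payoff against X: 6p + (-10)(1−p) = 16p − 10; against Y: (-11)p + 4(1−p) = −15p + 4.
Setting these equal: 16p − 10 = −15p + 4 ⇒ 31p = 14 ⇒ p = 14/31, and the value is (16)·(14/31) − 10 = -86/31.
For Player 2: with q = P(X), equating A's and B's payoffs gives 17q − 11 = −14q + 4 ⇒ q = 15/31.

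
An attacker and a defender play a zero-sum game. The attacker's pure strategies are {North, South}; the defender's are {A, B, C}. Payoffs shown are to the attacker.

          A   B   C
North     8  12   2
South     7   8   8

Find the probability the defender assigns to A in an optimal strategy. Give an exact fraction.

6/7

Row minima: North → 2, South → 7; maximin = 7.
Column maxima: A → 8, B → 12, C → 8; minimax = 8.
7 ≠ 8, so there is no saddle point; optimal play is mixed.
B is strictly dominated by A (it gives the attacker strictly more in every row), so the defender never plays it.
On the remaining 2×2 (North, South vs A, C):
Let the attacker play North with probability p. Expected payoff against A: 8p + 7(1−p) = p + 7; against C: 2p + 8(1−p) = −6p + 8.
Setting these equal: p + 7 = −6p + 8 ⇒ 7p = 1 ⇒ p = 1/7, and the value is (1)·(1/7) + 7 = 50/7.
For the defender: with q = P(A), equating North's and South's payoffs gives 6q + 2 = −q + 8 ⇒ q = 6/7.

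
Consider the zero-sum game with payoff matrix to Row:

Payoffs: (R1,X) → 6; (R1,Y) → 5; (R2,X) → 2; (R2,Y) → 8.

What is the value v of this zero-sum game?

38/7

Row minima: R1 → 5, R2 → 2; maximin = 5.
Column maxima: X → 6, Y → 8; minimax = 6.
5 ≠ 6, so there is no saddle point; optimal play is mixed.
Let Row play R1 with probability p. Expected payoff against X: 6p + 2(1−p) = 4p + 2; against Y: 5p + 8(1−p) = −3p + 8.
Setting these equal: 4p + 2 = −3p + 8 ⇒ 7p = 6 ⇒ p = 6/7, and the value is (4)·(6/7) + 2 = 38/7.
For Column: with q = P(X), equating R1's and R2's payoffs gives q + 5 = −6q + 8 ⇒ q = 3/7.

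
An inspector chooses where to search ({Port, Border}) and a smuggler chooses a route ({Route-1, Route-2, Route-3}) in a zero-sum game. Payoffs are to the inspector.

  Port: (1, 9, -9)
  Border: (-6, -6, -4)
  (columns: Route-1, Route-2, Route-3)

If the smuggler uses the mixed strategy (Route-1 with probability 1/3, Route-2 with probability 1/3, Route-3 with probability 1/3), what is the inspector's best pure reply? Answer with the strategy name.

Expected payoff of Port: (1/3)·1 + (1/3)·9 + (1/3)·(-9) = 1/3.
Expected payoff of Border: (1/3)·(-6) + (1/3)·(-6) + (1/3)·(-4) = -16/3.
The largest is 1/3, so the inspector's best response is Port.

Port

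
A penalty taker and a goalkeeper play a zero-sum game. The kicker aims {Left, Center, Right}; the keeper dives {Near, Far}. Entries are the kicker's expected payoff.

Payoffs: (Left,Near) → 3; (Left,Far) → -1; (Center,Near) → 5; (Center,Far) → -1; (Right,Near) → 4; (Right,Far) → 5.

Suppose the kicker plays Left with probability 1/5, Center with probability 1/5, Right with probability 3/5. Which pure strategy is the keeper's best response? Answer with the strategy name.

Far

If the keeper plays Near, the kicker's expected payoff is (1/5)·3 + (1/5)·5 + (3/5)·4 = 4.
If the keeper plays Far, the kicker's expected payoff is (1/5)·(-1) + (1/5)·(-1) + (3/5)·5 = 13/5.
The keeper minimizes the kicker's payoff; the smallest is 13/5, so the best response is Far.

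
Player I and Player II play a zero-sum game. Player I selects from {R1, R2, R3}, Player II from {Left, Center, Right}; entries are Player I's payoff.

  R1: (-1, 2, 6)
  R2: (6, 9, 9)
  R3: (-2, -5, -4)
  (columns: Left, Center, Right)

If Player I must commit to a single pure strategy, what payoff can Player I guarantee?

Row minima: R1 → -1, R2 → 6, R3 → -5.
The best of these is 6.

6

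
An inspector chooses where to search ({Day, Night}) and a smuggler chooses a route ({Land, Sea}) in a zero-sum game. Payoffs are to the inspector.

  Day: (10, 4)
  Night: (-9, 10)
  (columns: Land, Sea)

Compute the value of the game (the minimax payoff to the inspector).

Row minima: Day → 4, Night → -9; maximin = 4.
Column maxima: Land → 10, Sea → 10; minimax = 10.
4 ≠ 10, so there is no saddle point; optimal play is mixed.
Let the inspector play Day with probability p. Expected payoff against Land: 10p + (-9)(1−p) = 19p − 9; against Sea: 4p + 10(1−p) = −6p + 10.
Setting these equal: 19p − 9 = −6p + 10 ⇒ 25p = 19 ⇒ p = 19/25, and the value is (19)·(19/25) − 9 = 136/25.
For the smuggler: with q = P(Land), equating Day's and Night's payoffs gives 6q + 4 = −19q + 10 ⇒ q = 6/25.

136/25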